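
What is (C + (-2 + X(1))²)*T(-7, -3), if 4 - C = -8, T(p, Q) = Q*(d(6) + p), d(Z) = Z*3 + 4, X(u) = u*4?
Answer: -720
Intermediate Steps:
X(u) = 4*u
d(Z) = 4 + 3*Z (d(Z) = 3*Z + 4 = 4 + 3*Z)
T(p, Q) = Q*(22 + p) (T(p, Q) = Q*((4 + 3*6) + p) = Q*((4 + 18) + p) = Q*(22 + p))
C = 12 (C = 4 - 1*(-8) = 4 + 8 = 12)
(C + (-2 + X(1))²)*T(-7, -3) = (12 + (-2 + 4*1)²)*(-3*(22 - 7)) = (12 + (-2 + 4)²)*(-3*15) = (12 + 2²)*(-45) = (12 + 4)*(-45) = 16*(-45) = -720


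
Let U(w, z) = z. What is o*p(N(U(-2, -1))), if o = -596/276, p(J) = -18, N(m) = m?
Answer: 894/23 ≈ 38.870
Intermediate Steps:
o = -149/69 (o = -596*1/276 = -149/69 ≈ -2.1594)
o*p(N(U(-2, -1))) = -149/69*(-18) = 894/23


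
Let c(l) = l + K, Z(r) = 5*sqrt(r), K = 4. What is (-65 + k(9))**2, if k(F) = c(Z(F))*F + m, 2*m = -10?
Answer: 10201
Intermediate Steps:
m = -5 (m = (1/2)*(-10) = -5)
c(l) = 4 + l (c(l) = l + 4 = 4 + l)
k(F) = -5 + F*(4 + 5*sqrt(F)) (k(F) = (4 + 5*sqrt(F))*F - 5 = F*(4 + 5*sqrt(F)) - 5 = -5 + F*(4 + 5*sqrt(F)))
(-65 + k(9))**2 = (-65 + (-5 + 9*(4 + 5*sqrt(9))))**2 = (-65 + (-5 + 9*(4 + 5*3)))**2 = (-65 + (-5 + 9*(4 + 15)))**2 = (-65 + (-5 + 9*19))**2 = (-65 + (-5 + 171))**2 = (-65 + 166)**2 = 101**2 = 10201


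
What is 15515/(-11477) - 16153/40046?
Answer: -806701671/459607942 ≈ -1.7552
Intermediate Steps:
15515/(-11477) - 16153/40046 = 15515*(-1/11477) - 16153*1/40046 = -15515/11477 - 16153/40046 = -806701671/459607942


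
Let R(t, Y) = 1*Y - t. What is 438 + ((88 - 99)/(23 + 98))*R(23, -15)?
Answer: 4856/11 ≈ 441.45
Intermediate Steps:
R(t, Y) = Y - t
438 + ((88 - 99)/(23 + 98))*R(23, -15) = 438 + ((88 - 99)/(23 + 98))*(-15 - 1*23) = 438 + (-11/121)*(-15 - 23) = 438 - 11*1/121*(-38) = 438 - 1/11*(-38) = 438 + 38/11 = 4856/11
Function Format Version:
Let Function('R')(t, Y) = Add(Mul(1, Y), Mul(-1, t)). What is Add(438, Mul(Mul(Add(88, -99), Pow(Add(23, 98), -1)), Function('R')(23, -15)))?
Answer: Rational(4856, 11) ≈ 441.45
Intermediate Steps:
Function('R')(t, Y) = Add(Y, Mul(-1, t))
Add(438, Mul(Mul(Add(88, -99), Pow(Add(23, 98), -1)), Function('R')(23, -15))) = Add(438, Mul(Mul(Add(88, -99), Pow(Add(23, 98), -1)), Add(-15, Mul(-1, 23)))) = Add(438, Mul(Mul(-11, Pow(121, -1)), Add(-15, -23))) = Add(438, Mul(Mul(-11, Rational(1, 121)), -38)) = Add(438, Mul(Rational(-1, 11), -38)) = Add(438, Rational(38, 11)) = Rational(4856, 11)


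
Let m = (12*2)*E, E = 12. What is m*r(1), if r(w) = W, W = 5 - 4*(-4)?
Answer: 6048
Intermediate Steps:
m = 288 (m = (12*2)*12 = 24*12 = 288)
W = 21 (W = 5 + 16 = 21)
r(w) = 21
m*r(1) = 288*21 = 6048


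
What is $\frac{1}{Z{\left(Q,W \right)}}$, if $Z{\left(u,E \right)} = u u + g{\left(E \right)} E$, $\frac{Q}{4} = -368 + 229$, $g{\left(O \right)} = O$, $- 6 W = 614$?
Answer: $\frac{9}{2876473} \approx 3.1288 \cdot 10^{-6}$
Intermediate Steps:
$W = - \frac{307}{3}$ ($W = \left(- \frac{1}{6}\right) 614 = - \frac{307}{3} \approx -102.33$)
$Q = -556$ ($Q = 4 \left(-368 + 229\right) = 4 \left(-139\right) = -556$)
$Z{\left(u,E \right)} = E^{2} + u^{2}$ ($Z{\left(u,E \right)} = u u + E E = u^{2} + E^{2} = E^{2} + u^{2}$)
$\frac{1}{Z{\left(Q,W \right)}} = \frac{1}{\left(- \frac{307}{3}\right)^{2} + \left(-556\right)^{2}} = \frac{1}{\frac{94249}{9} + 309136} = \frac{1}{\frac{2876473}{9}} = \frac{9}{2876473}$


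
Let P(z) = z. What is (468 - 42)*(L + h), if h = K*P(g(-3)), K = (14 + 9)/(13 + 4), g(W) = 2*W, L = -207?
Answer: -1557882/17 ≈ -91640.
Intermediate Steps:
K = 23/17 ≈ 1.3529
h = -138/17 (h = 23*(2*(-3))/17 = (23/17)*(-6) = -138/17 ≈ -8.1176)
(468 - 42)*(L + h) = (468 - 42)*(-207 - 138/17) = 426*(-3657/17) = -1557882/17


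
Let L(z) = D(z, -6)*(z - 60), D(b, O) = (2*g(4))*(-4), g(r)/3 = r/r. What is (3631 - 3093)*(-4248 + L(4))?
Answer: -1562352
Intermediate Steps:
g(r) = 3 (g(r) = 3*(r/r) = 3*1 = 3)
D(b, O) = -24 (D(b, O) = (2*3)*(-4) = 6*(-4) = -24)
L(z) = 1440 - 24*z (L(z) = -24*(z - 60) = -24*(-60 + z) = 1440 - 24*z)
(3631 - 3093)*(-4248 + L(4)) = (3631 - 3093)*(-4248 + (1440 - 24*4)) = 538*(-4248 + (1440 - 96)) = 538*(-4248 + 1344) = 538*(-2904) = -1562352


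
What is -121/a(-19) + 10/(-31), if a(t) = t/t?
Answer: -3761/31 ≈ -121.32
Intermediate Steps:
a(t) = 1
-121/a(-19) + 10/(-31) = -121/1 + 10/(-31) = -121*1 + 10*(-1/31) = -121 - 10/31 = -3761/31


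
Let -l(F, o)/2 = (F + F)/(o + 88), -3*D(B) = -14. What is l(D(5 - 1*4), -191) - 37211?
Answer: -11498143/309 ≈ -37211.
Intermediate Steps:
D(B) = 14/3 (D(B) = -⅓*(-14) = 14/3)
l(F, o) = -4*F/(88 + o) (l(F, o) = -2*(F + F)/(o + 88) = -2*2*F/(88 + o) = -4*F/(88 + o))
l(D(5 - 1*4), -191) - 37211 = -4*14/3/(88 - 191) - 37211 = -4*14/3/(-103) - 37211 = -4*14/3*(-1/103) - 37211 = 56/309 - 37211 = -11498143/309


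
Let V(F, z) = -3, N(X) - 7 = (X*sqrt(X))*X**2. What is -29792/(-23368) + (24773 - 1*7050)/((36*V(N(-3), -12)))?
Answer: -51366691/315468 ≈ -162.83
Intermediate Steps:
N(X) = 7 + X**(7/2) (N(X) = 7 + (X*sqrt(X))*X**2 = 7 + X**(3/2)*X**2 = 7 + X**(7/2))
-29792/(-23368) + (24773 - 1*7050)/((36*V(N(-3), -12))) = -29792/(-23368) + (24773 - 1*7050)/((36*(-3))) = -29792*(-1/23368) + (24773 - 7050)/(-108) = 3724/2921 + 17723*(-1/108) = 3724/2921 - 17723/108 = -51366691/315468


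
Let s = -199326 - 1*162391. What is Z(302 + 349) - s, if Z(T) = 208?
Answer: 361925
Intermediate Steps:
s = -361717 (s = -199326 - 162391 = -361717)
Z(302 + 349) - s = 208 - 1*(-361717) = 208 + 361717 = 361925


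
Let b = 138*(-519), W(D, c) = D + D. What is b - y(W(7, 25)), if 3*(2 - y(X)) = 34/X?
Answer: -1504087/21 ≈ -71623.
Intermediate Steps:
W(D, c) = 2*D
y(X) = 2 - 34/(3*X)
b = -71622
b - y(W(7, 25)) = -71622 - (2 - 34/(3*(2*7))) = -71622 - (2 - 34/3/14) = -71622 - (2 - 34/3*1/14) = -71622 - (2 - 17/21) = -71622 - 1*25/21 = -71622 - 25/21 = -1504087/21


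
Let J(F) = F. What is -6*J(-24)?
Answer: 144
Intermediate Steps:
-6*J(-24) = -6*(-24) = 144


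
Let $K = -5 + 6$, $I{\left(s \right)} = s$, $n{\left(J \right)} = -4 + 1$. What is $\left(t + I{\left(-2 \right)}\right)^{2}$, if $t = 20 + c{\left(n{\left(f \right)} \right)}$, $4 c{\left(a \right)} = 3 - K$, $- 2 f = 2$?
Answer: $\frac{1369}{4} \approx 342.25$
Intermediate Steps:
$f = -1$ ($f = \left(- \frac{1}{2}\right) 2 = -1$)
$n{\left(J \right)} = -3$
$K = 1$
$c{\left(a \right)} = \frac{1}{2}$ ($c{\left(a \right)} = \frac{3 - 1}{4} = \frac{1}{4} \cdot 2 = \frac{1}{2}$)
$t = \frac{41}{2}$ ($t = 20 + \frac{1}{2} = \frac{41}{2} \approx 20.5$)
$\left(t + I{\left(-2 \right)}\right)^{2} = \left(\frac{41}{2} - 2\right)^{2} = \left(\frac{37}{2}\right)^{2} = \frac{1369}{4}$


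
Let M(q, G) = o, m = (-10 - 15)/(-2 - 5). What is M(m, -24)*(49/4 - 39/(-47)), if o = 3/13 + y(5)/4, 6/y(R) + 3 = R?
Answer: 125409/9776 ≈ 12.828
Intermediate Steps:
m = 25/7 (m = -25/(-7) = -25*(-⅐) = 25/7 ≈ 3.5714)
y(R) = 6/(-3 + R)
o = 51/52 (o = 3/13 + (6/(-3 + 5))/4 = 3*(1/13) + (6/2)*(¼) = 3/13 + (6*(½))*(¼) = 3/13 + 3*(¼) = 3/13 + ¾ = 51/52 ≈ 0.98077)
M(q, G) = 51/52
M(m, -24)*(49/4 - 39/(-47)) = 51*(49/4 - 39/(-47))/52 = 51*(49*(¼) - 39*(-1/47))/52 = 51*(49/4 + 39/47)/52 = (51/52)*(2459/188) = 125409/9776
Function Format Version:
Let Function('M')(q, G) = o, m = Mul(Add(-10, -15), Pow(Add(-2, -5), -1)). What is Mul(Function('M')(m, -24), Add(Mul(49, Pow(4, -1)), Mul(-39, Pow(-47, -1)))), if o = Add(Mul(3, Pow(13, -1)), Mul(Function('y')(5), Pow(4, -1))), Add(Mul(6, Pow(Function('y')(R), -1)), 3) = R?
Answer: Rational(125409, 9776) ≈ 12.828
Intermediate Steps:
m = Rational(25, 7) (m = Mul(-25, Pow(-7, -1)) = Mul(-25, Rational(-1, 7)) = Rational(25, 7) ≈ 3.5714)
Function('y')(R) = Mul(6, Pow(Add(-3, R), -1))
o = Rational(51, 52) (o = Add(Mul(3, Pow(13, -1)), Mul(Mul(6, Pow(Add(-3, 5), -1)), Pow(4, -1))) = Add(Mul(3, Rational(1, 13)), Mul(Mul(6, Pow(2, -1)), Rational(1, 4))) = Add(Rational(3, 13), Mul(Mul(6, Rational(1, 2)), Rational(1, 4))) = Add(Rational(3, 13), Mul(3, Rational(1, 4))) = Add(Rational(3, 13), Rational(3, 4)) = Rational(51, 52) ≈ 0.98077)
Function('M')(q, G) = Rational(51, 52)
Mul(Function('M')(m, -24), Add(Mul(49, Pow(4, -1)), Mul(-39, Pow(-47, -1)))) = Mul(Rational(51, 52), Add(Mul(49, Pow(4, -1)), Mul(-39, Pow(-47, -1)))) = Mul(Rational(51, 52), Add(Mul(49, Rational(1, 4)), Mul(-39, Rational(-1, 47)))) = Mul(Rational(51, 52), Add(Rational(49, 4), Rational(39, 47))) = Mul(Rational(51, 52), Rational(2459, 188)) = Rational(125409, 9776)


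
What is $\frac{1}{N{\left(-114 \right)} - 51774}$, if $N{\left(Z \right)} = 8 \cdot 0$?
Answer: $- \frac{1}{51774} \approx -1.9315 \cdot 10^{-5}$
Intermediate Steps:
$N{\left(Z \right)} = 0$
$\frac{1}{N{\left(-114 \right)} - 51774} = \frac{1}{0 - 51774} = \frac{1}{-51774} = - \frac{1}{51774}$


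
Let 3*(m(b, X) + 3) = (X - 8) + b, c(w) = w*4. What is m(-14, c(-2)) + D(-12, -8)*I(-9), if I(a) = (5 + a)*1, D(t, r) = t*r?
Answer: -397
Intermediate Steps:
c(w) = 4*w
D(t, r) = r*t
m(b, X) = -17/3 + X/3 + b/3 (m(b, X) = -3 + ((X - 8) + b)/3 = -3 + ((-8 + X) + b)/3 = -3 + (-8 + X + b)/3 = -3 + (-8/3 + X/3 + b/3) = -17/3 + X/3 + b/3)
I(a) = 5 + a
m(-14, c(-2)) + D(-12, -8)*I(-9) = (-17/3 + (4*(-2))/3 + (⅓)*(-14)) + (-8*(-12))*(5 - 9) = (-17/3 + (⅓)*(-8) - 14/3) + 96*(-4) = (-17/3 - 8/3 - 14/3) - 384 = -13 - 384 = -397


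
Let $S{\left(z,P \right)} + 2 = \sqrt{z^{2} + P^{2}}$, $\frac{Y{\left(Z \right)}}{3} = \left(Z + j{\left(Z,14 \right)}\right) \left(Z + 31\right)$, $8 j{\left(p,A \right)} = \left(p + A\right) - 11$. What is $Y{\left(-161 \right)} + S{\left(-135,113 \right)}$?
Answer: $\frac{140981}{2} + \sqrt{30994} \approx 70667.0$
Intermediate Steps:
$j{\left(p,A \right)} = - \frac{11}{8} + \frac{A}{8} + \frac{p}{8}$ ($j{\left(p,A \right)} = \frac{\left(p + A\right) - 11}{8} = \frac{\left(A + p\right) - 11}{8} = \frac{-11 + A + p}{8} = - \frac{11}{8} + \frac{A}{8} + \frac{p}{8}$)
$Y{\left(Z \right)} = 3 \left(31 + Z\right) \left(\frac{3}{8} + \frac{9 Z}{8}\right)$ ($Y{\left(Z \right)} = 3 \left(Z + \left(- \frac{11}{8} + \frac{1}{8} \cdot 14 + \frac{Z}{8}\right)\right) \left(Z + 31\right) = 3 \left(Z + \left(- \frac{11}{8} + \frac{7}{4} + \frac{Z}{8}\right)\right) \left(31 + Z\right) = 3 \left(Z + \left(\frac{3}{8} + \frac{Z}{8}\right)\right) \left(31 + Z\right) = 3 \left(\frac{3}{8} + \frac{9 Z}{8}\right) \left(31 + Z\right) = 3 \left(31 + Z\right) \left(\frac{3}{8} + \frac{9 Z}{8}\right)$)
$S{\left(z,P \right)} = -2 + \sqrt{P^{2} + z^{2}}$ ($S{\left(z,P \right)} = -2 + \sqrt{z^{2} + P^{2}} = -2 + \sqrt{P^{2} + z^{2}}$)
$Y{\left(-161 \right)} + S{\left(-135,113 \right)} = \left(\frac{279}{8} + \frac{27 \left(-161\right)^{2}}{8} + \frac{423}{4} \left(-161\right)\right) - \left(2 - \sqrt{113^{2} + \left(-135\right)^{2}}\right) = \left(\frac{279}{8} + \frac{27}{8} \cdot 25921 - \frac{68103}{4}\right) - \left(2 - \sqrt{12769 + 18225}\right) = \left(\frac{279}{8} + \frac{699867}{8} - \frac{68103}{4}\right) - \left(2 - \sqrt{30994}\right) = \frac{140985}{2} - \left(2 - \sqrt{30994}\right) = \frac{140981}{2} + \sqrt{30994}$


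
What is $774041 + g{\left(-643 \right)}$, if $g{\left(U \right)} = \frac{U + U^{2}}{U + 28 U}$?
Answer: $\frac{22446547}{29} \approx 7.7402 \cdot 10^{5}$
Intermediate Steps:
$g{\left(U \right)} = \frac{U + U^{2}}{29 U}$
$774041 + g{\left(-643 \right)} = 774041 + \left(\frac{1}{29} + \frac{1}{29} \left(-643\right)\right) = 774041 + \left(\frac{1}{29} - \frac{643}{29}\right) = 774041 - \frac{642}{29} = \frac{22446547}{29}$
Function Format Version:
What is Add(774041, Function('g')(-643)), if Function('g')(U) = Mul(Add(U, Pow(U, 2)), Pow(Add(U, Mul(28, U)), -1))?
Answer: Rational(22446547, 29) ≈ 7.7402e+5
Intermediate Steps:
Function('g')(U) = Mul(Rational(1, 29), Pow(U, -1), Add(U, Pow(U, 2))) (Function('g')(U) = Mul(Add(U, Pow(U, 2)), Pow(Mul(29, U), -1)) = Mul(Add(U, Pow(U, 2)), Mul(Rational(1, 29), Pow(U, -1))) = Mul(Rational(1, 29), Pow(U, -1), Add(U, Pow(U, 2))))
Add(774041, Function('g')(-643)) = Add(774041, Add(Rational(1, 29), Mul(Rational(1, 29), -643))) = Add(774041, Add(Rational(1, 29), Rational(-643, 29))) = Add(774041, Rational(-642, 29)) = Rational(22446547, 29)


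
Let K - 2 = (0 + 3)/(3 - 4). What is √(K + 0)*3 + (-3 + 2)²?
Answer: 1 + 3*I ≈ 1.0 + 3.0*I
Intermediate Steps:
K = -1 (K = 2 + (0 + 3)/(3 - 4) = 2 + 3/(-1) = 2 + 3*(-1) = 2 - 3 = -1)
√(K + 0)*3 + (-3 + 2)² = √(-1 + 0)*3 + (-3 + 2)² = √(-1)*3 + (-1)² = I*3 + 1 = 3*I + 1 = 1 + 3*I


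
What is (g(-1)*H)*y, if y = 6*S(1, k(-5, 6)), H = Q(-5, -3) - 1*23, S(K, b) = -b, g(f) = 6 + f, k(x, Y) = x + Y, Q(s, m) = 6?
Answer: 510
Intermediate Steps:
k(x, Y) = Y + x
H = -17 (H = 6 - 1*23 = 6 - 23 = -17)
y = -6 (y = 6*(-(6 - 5)) = 6*(-1*1) = 6*(-1) = -6)
(g(-1)*H)*y = ((6 - 1)*(-17))*(-6) = (5*(-17))*(-6) = -85*(-6) = 510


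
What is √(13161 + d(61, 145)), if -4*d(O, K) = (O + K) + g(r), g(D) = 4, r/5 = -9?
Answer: 3*√5826/2 ≈ 114.49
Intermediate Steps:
r = -45 (r = 5*(-9) = -45)
d(O, K) = -1 - K/4 - O/4 (d(O, K) = -((O + K) + 4)/4 = -((K + O) + 4)/4 = -(4 + K + O)/4 = -1 - K/4 - O/4)
√(13161 + d(61, 145)) = √(13161 + (-1 - ¼*145 - ¼*61)) = √(13161 + (-1 - 145/4 - 61/4)) = √(13161 - 105/2) = √(26217/2) = 3*√5826/2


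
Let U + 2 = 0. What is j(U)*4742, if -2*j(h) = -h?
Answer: -4742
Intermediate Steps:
U = -2 (U = -2 + 0 = -2)
j(h) = h/2 (j(h) = -(-1)*h/2 = h/2)
j(U)*4742 = ((1/2)*(-2))*4742 = -1*4742 = -4742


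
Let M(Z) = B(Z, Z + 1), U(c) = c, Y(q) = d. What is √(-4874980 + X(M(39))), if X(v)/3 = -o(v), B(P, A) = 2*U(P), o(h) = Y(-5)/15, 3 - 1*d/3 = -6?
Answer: I*√121874635/5 ≈ 2207.9*I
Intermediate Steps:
d = 27 (d = 9 - 3*(-6) = 9 + 18 = 27)
Y(q) = 27
o(h) = 9/5 (o(h) = 27/15 = 27*(1/15) = 9/5)
B(P, A) = 2*P
M(Z) = 2*Z
X(v) = -27/5 (X(v) = 3*(-1*9/5) = 3*(-9/5) = -27/5)
√(-4874980 + X(M(39))) = √(-4874980 - 27/5) = √(-24374927/5) = I*√121874635/5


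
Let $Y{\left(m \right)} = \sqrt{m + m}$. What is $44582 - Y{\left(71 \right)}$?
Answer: $44582 - \sqrt{142} \approx 44570.0$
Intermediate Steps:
$Y{\left(m \right)} = \sqrt{2} \sqrt{m}$ ($Y{\left(m \right)} = \sqrt{2 m} = \sqrt{2} \sqrt{m}$)
$44582 - Y{\left(71 \right)} = 44582 - \sqrt{2} \sqrt{71} = 44582 - \sqrt{142}$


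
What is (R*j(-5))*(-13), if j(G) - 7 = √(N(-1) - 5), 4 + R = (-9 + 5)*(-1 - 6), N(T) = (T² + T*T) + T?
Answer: -2184 - 624*I ≈ -2184.0 - 624.0*I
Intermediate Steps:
N(T) = T + 2*T² (N(T) = (T² + T²) + T = 2*T² + T = T + 2*T²)
R = 24 (R = -4 + (-9 + 5)*(-1 - 6) = -4 - 4*(-7) = -4 + 28 = 24)
j(G) = 7 + 2*I (j(G) = 7 + √(-(1 + 2*(-1)) - 5) = 7 + √(-(1 - 2) - 5) = 7 + √(-1*(-1) - 5) = 7 + √(1 - 5) = 7 + √(-4) = 7 + 2*I)
(R*j(-5))*(-13) = (24*(7 + 2*I))*(-13) = (168 + 48*I)*(-13) = -2184 - 624*I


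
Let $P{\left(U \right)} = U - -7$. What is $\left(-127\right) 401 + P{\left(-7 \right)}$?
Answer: $-50927$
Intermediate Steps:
$P{\left(U \right)} = 7 + U$ ($P{\left(U \right)} = U + 7 = 7 + U$)
$\left(-127\right) 401 + P{\left(-7 \right)} = \left(-127\right) 401 + \left(7 - 7\right) = -50927 + 0 = -50927$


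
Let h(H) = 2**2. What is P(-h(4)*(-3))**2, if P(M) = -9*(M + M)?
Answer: 46656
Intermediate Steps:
h(H) = 4
P(M) = -18*M
P(-h(4)*(-3))**2 = (-18*(-1*4)*(-3))**2 = (-(-72)*(-3))**2 = (-18*12)**2 = (-216)**2 = 46656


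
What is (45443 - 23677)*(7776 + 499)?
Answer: 180113650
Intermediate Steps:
(45443 - 23677)*(7776 + 499) = 21766*8275 = 180113650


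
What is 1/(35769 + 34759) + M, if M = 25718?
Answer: 1813839105/70528 ≈ 25718.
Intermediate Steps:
1/(35769 + 34759) + M = 1/(35769 + 34759) + 25718 = 1/70528 + 25718 = 1813839105/70528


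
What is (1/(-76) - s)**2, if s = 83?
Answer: 39803481/5776 ≈ 6891.2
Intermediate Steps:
(1/(-76) - s)**2 = (1/(-76) - 1*83)**2 = (-1/76 - 83)**2 = (-6309/76)**2 = 39803481/5776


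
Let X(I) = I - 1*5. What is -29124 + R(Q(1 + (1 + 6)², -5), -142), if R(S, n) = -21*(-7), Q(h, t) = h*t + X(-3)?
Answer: -28977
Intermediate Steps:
X(I) = -5 + I (X(I) = I - 5 = -5 + I)
Q(h, t) = -8 + h*t (Q(h, t) = h*t + (-5 - 3) = h*t - 8 = -8 + h*t)
R(S, n) = 147
-29124 + R(Q(1 + (1 + 6)², -5), -142) = -29124 + 147 = -28977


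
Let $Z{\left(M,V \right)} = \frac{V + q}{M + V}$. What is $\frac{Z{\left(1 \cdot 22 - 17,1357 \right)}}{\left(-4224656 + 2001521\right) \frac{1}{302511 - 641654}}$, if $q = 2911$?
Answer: $\frac{723731162}{1513954935} \approx 0.47804$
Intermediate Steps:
$Z{\left(M,V \right)} = \frac{2911 + V}{M + V}$ ($Z{\left(M,V \right)} = \frac{V + 2911}{M + V} = \frac{2911 + V}{M + V}$)
$\frac{Z{\left(1 \cdot 22 - 17,1357 \right)}}{\left(-4224656 + 2001521\right) \frac{1}{302511 - 641654}} = \frac{\frac{1}{\left(1 \cdot 22 - 17\right) + 1357} \left(2911 + 1357\right)}{\left(-4224656 + 2001521\right) \frac{1}{302511 - 641654}} = \frac{\frac{1}{\left(22 - 17\right) + 1357} \cdot 4268}{\left(-2223135\right) \frac{1}{-339143}} = \frac{\frac{1}{5 + 1357} \cdot 4268}{\left(-2223135\right) \left(- \frac{1}{339143}\right)} = \frac{\frac{1}{1362} \cdot 4268}{\frac{2223135}{339143}} = \frac{1}{1362} \cdot 4268 \cdot \frac{339143}{2223135} = \frac{2134}{681} \cdot \frac{339143}{2223135} = \frac{723731162}{1513954935}$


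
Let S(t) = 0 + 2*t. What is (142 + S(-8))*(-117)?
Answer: -14742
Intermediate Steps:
S(t) = 2*t
(142 + S(-8))*(-117) = (142 + 2*(-8))*(-117) = (142 - 16)*(-117) = 126*(-117) = -14742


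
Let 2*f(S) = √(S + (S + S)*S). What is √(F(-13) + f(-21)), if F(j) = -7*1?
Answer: √(-28 + 2*√861)/2 ≈ 2.7697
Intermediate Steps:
F(j) = -7
f(S) = √(S + 2*S²)/2 (f(S) = √(S + (S + S)*S)/2 = √(S + (2*S)*S)/2 = √(S + 2*S²)/2)
√(F(-13) + f(-21)) = √(-7 + √(-21*(1 + 2*(-21)))/2) = √(-7 + √(-21*(1 - 42))/2) = √(-7 + √(-21*(-41))/2) = √(-7 + √861/2)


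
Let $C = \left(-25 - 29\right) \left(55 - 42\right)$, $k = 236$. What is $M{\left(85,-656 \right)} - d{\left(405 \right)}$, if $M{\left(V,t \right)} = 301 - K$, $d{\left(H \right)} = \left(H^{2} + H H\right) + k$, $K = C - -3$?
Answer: $-327286$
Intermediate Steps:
$C = -702$ ($C = \left(-54\right) 13 = -702$)
$K = -699$ ($K = -702 - -3 = -702 + 3 = -699$)
$d{\left(H \right)} = 236 + 2 H^{2}$ ($d{\left(H \right)} = \left(H^{2} + H H\right) + 236 = \left(H^{2} + H^{2}\right) + 236 = 2 H^{2} + 236 = 236 + 2 H^{2}$)
$M{\left(V,t \right)} = 1000$ ($M{\left(V,t \right)} = 301 - -699 = 301 + 699 = 1000$)
$M{\left(85,-656 \right)} - d{\left(405 \right)} = 1000 - \left(236 + 2 \cdot 405^{2}\right) = 1000 - \left(236 + 2 \cdot 164025\right) = 1000 - \left(236 + 328050\right) = 1000 - 328286 = -327286$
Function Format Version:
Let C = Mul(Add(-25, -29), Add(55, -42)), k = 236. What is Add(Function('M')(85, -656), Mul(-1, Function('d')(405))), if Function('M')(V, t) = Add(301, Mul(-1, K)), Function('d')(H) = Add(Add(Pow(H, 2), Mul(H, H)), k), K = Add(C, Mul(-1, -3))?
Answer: -327286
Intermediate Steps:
C = -702 (C = Mul(-54, 13) = -702)
K = -699 (K = Add(-702, Mul(-1, -3)) = Add(-702, 3) = -699)
Function('d')(H) = Add(236, Mul(2, Pow(H, 2))) (Function('d')(H) = Add(Add(Pow(H, 2), Mul(H, H)), 236) = Add(Add(Pow(H, 2), Pow(H, 2)), 236) = Add(Mul(2, Pow(H, 2)), 236) = Add(236, Mul(2, Pow(H, 2))))
Function('M')(V, t) = 1000 (Function('M')(V, t) = Add(301, Mul(-1, -699)) = Add(301, 699) = 1000)
Add(Function('M')(85, -656), Mul(-1, Function('d')(405))) = Add(1000, Mul(-1, Add(236, Mul(2, Pow(405, 2))))) = Add(1000, Mul(-1, Add(236, Mul(2, 164025)))) = Add(1000, Mul(-1, Add(236, 328050))) = Add(1000, Mul(-1, 328286)) = Add(1000, -328286) = -327286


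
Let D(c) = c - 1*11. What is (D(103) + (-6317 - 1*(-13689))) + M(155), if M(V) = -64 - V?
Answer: 7245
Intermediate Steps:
D(c) = -11 + c (D(c) = c - 11 = -11 + c)
(D(103) + (-6317 - 1*(-13689))) + M(155) = ((-11 + 103) + (-6317 - 1*(-13689))) + (-64 - 1*155) = (92 + (-6317 + 13689)) + (-64 - 155) = (92 + 7372) - 219 = 7464 - 219 = 7245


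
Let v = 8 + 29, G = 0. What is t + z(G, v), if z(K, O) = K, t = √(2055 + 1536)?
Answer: 3*√399 ≈ 59.925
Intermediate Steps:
v = 37
t = 3*√399 (t = √3591 = 3*√399 ≈ 59.925)
t + z(G, v) = 3*√399 + 0 = 3*√399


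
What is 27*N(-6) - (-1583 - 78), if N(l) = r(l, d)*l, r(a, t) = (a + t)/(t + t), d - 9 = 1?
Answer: 8143/5 ≈ 1628.6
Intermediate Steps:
d = 10 (d = 9 + 1 = 10)
r(a, t) = (a + t)/(2*t) (r(a, t) = (a + t)/((2*t)) = (a + t)*(1/(2*t)) = (a + t)/(2*t))
N(l) = l*(½ + l/20) (N(l) = ((½)*(l + 10)/10)*l = ((½)*(⅒)*(10 + l))*l = (½ + l/20)*l = l*(½ + l/20))
27*N(-6) - (-1583 - 78) = 27*((1/20)*(-6)*(10 - 6)) - (-1583 - 78) = 27*((1/20)*(-6)*4) - 1*(-1661) = 27*(-6/5) + 1661 = -162/5 + 1661 = 8143/5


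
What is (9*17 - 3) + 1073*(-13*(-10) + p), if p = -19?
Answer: 119253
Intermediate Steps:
(9*17 - 3) + 1073*(-13*(-10) + p) = (9*17 - 3) + 1073*(-13*(-10) - 19) = (153 - 3) + 1073*(130 - 19) = 150 + 1073*111 = 150 + 119103 = 119253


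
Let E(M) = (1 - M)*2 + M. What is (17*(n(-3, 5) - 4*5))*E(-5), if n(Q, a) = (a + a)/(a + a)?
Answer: -2261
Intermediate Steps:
E(M) = 2 - M (E(M) = (2 - 2*M) + M = 2 - M)
n(Q, a) = 1 (n(Q, a) = (2*a)/((2*a)) = (2*a)*(1/(2*a)) = 1)
(17*(n(-3, 5) - 4*5))*E(-5) = (17*(1 - 4*5))*(2 - 1*(-5)) = (17*(1 - 1*20))*(2 + 5) = (17*(1 - 20))*7 = (17*(-19))*7 = -323*7 = -2261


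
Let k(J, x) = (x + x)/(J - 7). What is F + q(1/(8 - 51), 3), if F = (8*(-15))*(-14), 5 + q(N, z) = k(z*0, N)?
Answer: 504177/301 ≈ 1675.0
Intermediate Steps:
k(J, x) = 2*x/(-7 + J) (k(J, x) = (2*x)/(-7 + J) = 2*x/(-7 + J))
q(N, z) = -5 - 2*N/7 (q(N, z) = -5 + 2*N/(-7 + z*0) = -5 + 2*N/(-7 + 0) = -5 + 2*N/(-7) = -5 + 2*N*(-⅐) = -5 - 2*N/7)
F = 1680 (F = -120*(-14) = 1680)
F + q(1/(8 - 51), 3) = 1680 + (-5 - 2/(7*(8 - 51))) = 1680 + (-5 - 2/7/(-43)) = 1680 + (-5 - 2/7*(-1/43)) = 1680 + (-5 + 2/301) = 1680 - 1503/301 = 504177/301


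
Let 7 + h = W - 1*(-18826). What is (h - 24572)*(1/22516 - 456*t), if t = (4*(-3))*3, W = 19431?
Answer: 2527849351223/11258 ≈ 2.2454e+8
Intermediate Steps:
t = -36 (t = -12*3 = -36)
h = 38250 (h = -7 + (19431 - 1*(-18826)) = -7 + (19431 + 18826) = -7 + 38257 = 38250)
(h - 24572)*(1/22516 - 456*t) = (38250 - 24572)*(1/22516 - 456*(-36)) = 13678*(1/22516 + 16416) = 13678*(369622657/22516) = 2527849351223/11258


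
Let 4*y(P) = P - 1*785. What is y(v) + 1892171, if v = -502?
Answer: 7567397/4 ≈ 1.8919e+6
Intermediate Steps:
y(P) = -785/4 + P/4 (y(P) = (P - 1*785)/4 = (P - 785)/4 = (-785 + P)/4 = -785/4 + P/4)
y(v) + 1892171 = (-785/4 + (¼)*(-502)) + 1892171 = (-785/4 - 251/2) + 1892171 = -1287/4 + 1892171 = 7567397/4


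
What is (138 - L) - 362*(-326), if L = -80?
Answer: 118230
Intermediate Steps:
(138 - L) - 362*(-326) = (138 - 1*(-80)) - 362*(-326) = (138 + 80) + 118012 = 218 + 118012 = 118230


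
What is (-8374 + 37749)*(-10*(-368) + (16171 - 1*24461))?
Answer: -135418750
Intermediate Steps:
(-8374 + 37749)*(-10*(-368) + (16171 - 1*24461)) = 29375*(3680 + (16171 - 24461)) = 29375*(3680 - 8290) = 29375*(-4610) = -135418750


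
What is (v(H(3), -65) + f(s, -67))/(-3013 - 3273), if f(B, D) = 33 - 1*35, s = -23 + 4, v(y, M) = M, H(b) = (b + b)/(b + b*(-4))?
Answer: 67/6286 ≈ 0.010659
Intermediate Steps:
H(b) = -⅔ (H(b) = (2*b)/(b - 4*b) = (2*b)/((-3*b)) = (2*b)*(-1/(3*b)) = -⅔)
s = -19
f(B, D) = -2 (f(B, D) = 33 - 35 = -2)
(v(H(3), -65) + f(s, -67))/(-3013 - 3273) = (-65 - 2)/(-3013 - 3273) = -67/(-6286) = -67*(-1/6286) = 67/6286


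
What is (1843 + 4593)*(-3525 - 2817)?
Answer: -40817112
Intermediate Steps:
(1843 + 4593)*(-3525 - 2817) = 6436*(-6342) = -40817112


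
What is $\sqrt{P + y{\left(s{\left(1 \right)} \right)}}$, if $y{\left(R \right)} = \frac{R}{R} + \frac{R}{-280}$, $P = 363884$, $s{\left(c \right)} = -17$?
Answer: $\frac{17 \sqrt{24678710}}{140} \approx 603.23$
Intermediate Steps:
$y{\left(R \right)} = 1 - \frac{R}{280}$ ($y{\left(R \right)} = 1 + R \left(- \frac{1}{280}\right) = 1 - \frac{R}{280}$)
$\sqrt{P + y{\left(s{\left(1 \right)} \right)}} = \sqrt{363884 + \left(1 - - \frac{17}{280}\right)} = \sqrt{363884 + \left(1 + \frac{17}{280}\right)} = \sqrt{363884 + \frac{297}{280}} = \sqrt{\frac{101887817}{280}} = \frac{17 \sqrt{24678710}}{140}$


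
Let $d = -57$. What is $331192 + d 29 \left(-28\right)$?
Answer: $377476$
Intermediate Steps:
$331192 + d 29 \left(-28\right) = 331192 + \left(-57\right) 29 \left(-28\right) = 331192 - -46284 = 331192 + 46284 = 377476$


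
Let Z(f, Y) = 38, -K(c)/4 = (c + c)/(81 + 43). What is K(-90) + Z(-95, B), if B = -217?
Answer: 1358/31 ≈ 43.806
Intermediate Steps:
K(c) = -2*c/31 (K(c) = -4*(c + c)/(81 + 43) = -4*2*c/124 = -2*c/31)
K(-90) + Z(-95, B) = -2/31*(-90) + 38 = 180/31 + 38 = 1358/31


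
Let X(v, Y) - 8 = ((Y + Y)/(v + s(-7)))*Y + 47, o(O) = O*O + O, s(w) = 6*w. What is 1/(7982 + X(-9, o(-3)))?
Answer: 17/136605 ≈ 0.00012445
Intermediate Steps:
o(O) = O + O**2 (o(O) = O**2 + O = O + O**2)
X(v, Y) = 55 + 2*Y**2/(-42 + v) (X(v, Y) = 8 + (((Y + Y)/(v + 6*(-7)))*Y + 47) = 8 + (((2*Y)/(v - 42))*Y + 47) = 8 + (((2*Y)/(-42 + v))*Y + 47) = 8 + ((2*Y/(-42 + v))*Y + 47) = 8 + (2*Y**2/(-42 + v) + 47) = 8 + (47 + 2*Y**2/(-42 + v)) = 55 + 2*Y**2/(-42 + v))
1/(7982 + X(-9, o(-3))) = 1/(7982 + (-2310 + 2*(-3*(1 - 3))**2 + 55*(-9))/(-42 - 9)) = 1/(7982 + (-2310 + 2*(-3*(-2))**2 - 495)/(-51)) = 1/(7982 - (-2310 + 2*6**2 - 495)/51) = 1/(7982 - (-2310 + 2*36 - 495)/51) = 1/(7982 - (-2310 + 72 - 495)/51) = 1/(7982 - 1/51*(-2733)) = 1/(7982 + 911/17) = 1/(136605/17) = 17/136605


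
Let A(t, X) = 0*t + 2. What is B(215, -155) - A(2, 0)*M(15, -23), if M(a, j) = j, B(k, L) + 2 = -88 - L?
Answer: 111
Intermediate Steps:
B(k, L) = -90 - L (B(k, L) = -2 + (-88 - L) = -90 - L)
A(t, X) = 2 (A(t, X) = 0 + 2 = 2)
B(215, -155) - A(2, 0)*M(15, -23) = (-90 - 1*(-155)) - 2*(-23) = (-90 + 155) - 1*(-46) = 65 + 46 = 111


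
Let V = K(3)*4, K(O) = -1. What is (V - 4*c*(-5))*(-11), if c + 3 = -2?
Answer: 1144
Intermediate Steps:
c = -5 (c = -3 - 2 = -5)
V = -4 (V = -1*4 = -4)
(V - 4*c*(-5))*(-11) = (-4 - 4*(-5)*(-5))*(-11) = (-4 + 20*(-5))*(-11) = (-4 - 100)*(-11) = -104*(-11) = 1144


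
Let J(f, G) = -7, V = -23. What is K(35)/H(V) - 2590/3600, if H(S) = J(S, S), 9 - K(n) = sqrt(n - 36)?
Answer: -5053/2520 + I/7 ≈ -2.0052 + 0.14286*I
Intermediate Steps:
K(n) = 9 - sqrt(-36 + n) (K(n) = 9 - sqrt(n - 36) = 9 - sqrt(-36 + n))
H(S) = -7
K(35)/H(V) - 2590/3600 = (9 - sqrt(-36 + 35))/(-7) - 2590/3600 = (9 - sqrt(-1))*(-1/7) - 2590*1/3600 = (9 - I)*(-1/7) - 259/360 = (-9/7 + I/7) - 259/360 = -5053/2520 + I/7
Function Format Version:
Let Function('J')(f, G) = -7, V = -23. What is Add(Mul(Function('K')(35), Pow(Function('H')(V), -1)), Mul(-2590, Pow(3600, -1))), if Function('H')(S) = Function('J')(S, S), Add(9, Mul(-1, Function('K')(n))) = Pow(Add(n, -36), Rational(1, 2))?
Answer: Add(Rational(-5053, 2520), Mul(Rational(1, 7), I)) ≈ Add(-2.0052, Mul(0.14286, I))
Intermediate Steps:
Function('K')(n) = Add(9, Mul(-1, Pow(Add(-36, n), Rational(1, 2)))) (Function('K')(n) = Add(9, Mul(-1, Pow(Add(n, -36), Rational(1, 2)))) = Add(9, Mul(-1, Pow(Add(-36, n), Rational(1, 2)))))
Function('H')(S) = -7
Add(Mul(Function('K')(35), Pow(Function('H')(V), -1)), Mul(-2590, Pow(3600, -1))) = Add(Mul(Add(9, Mul(-1, Pow(Add(-36, 35), Rational(1, 2)))), Pow(-7, -1)), Mul(-2590, Pow(3600, -1))) = Add(Mul(Add(9, Mul(-1, Pow(-1, Rational(1, 2)))), Rational(-1, 7)), Mul(-2590, Rational(1, 3600))) = Add(Mul(Add(9, Mul(-1, I)), Rational(-1, 7)), Rational(-259, 360)) = Add(Add(Rational(-9, 7), Mul(Rational(1, 7), I)), Rational(-259, 360)) = Add(Rational(-5053, 2520), Mul(Rational(1, 7), I))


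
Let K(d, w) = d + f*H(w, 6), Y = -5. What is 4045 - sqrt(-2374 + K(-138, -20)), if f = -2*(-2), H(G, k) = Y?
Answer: 4045 - 2*I*sqrt(633) ≈ 4045.0 - 50.319*I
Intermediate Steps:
H(G, k) = -5
f = 4
K(d, w) = -20 + d (K(d, w) = d + 4*(-5) = d - 20 = -20 + d)
4045 - sqrt(-2374 + K(-138, -20)) = 4045 - sqrt(-2374 + (-20 - 138)) = 4045 - sqrt(-2374 - 158) = 4045 - sqrt(-2532) = 4045 - 2*I*sqrt(633)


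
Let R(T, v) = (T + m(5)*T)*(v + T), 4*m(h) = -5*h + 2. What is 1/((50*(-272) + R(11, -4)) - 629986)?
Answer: -4/2575807 ≈ -1.5529e-6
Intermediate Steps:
m(h) = ½ - 5*h/4 (m(h) = (-5*h + 2)/4 = (2 - 5*h)/4 = ½ - 5*h/4)
R(T, v) = -19*T*(T + v)/4 (R(T, v) = (T + (½ - 5/4*5)*T)*(v + T) = (T + (½ - 25/4)*T)*(T + v) = (T - 23*T/4)*(T + v) = (-19*T/4)*(T + v) = -19*T*(T + v)/4)
1/((50*(-272) + R(11, -4)) - 629986) = 1/((50*(-272) - 19/4*11*(11 - 4)) - 629986) = 1/((-13600 - 19/4*11*7) - 629986) = 1/((-13600 - 1463/4) - 629986) = 1/(-55863/4 - 629986) = 1/(-2575807/4) = -4/2575807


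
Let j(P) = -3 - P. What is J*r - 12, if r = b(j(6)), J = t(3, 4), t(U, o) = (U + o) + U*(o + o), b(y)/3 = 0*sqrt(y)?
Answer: -12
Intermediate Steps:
b(y) = 0 (b(y) = 3*(0*sqrt(y)) = 3*0 = 0)
t(U, o) = U + o + 2*U*o (t(U, o) = (U + o) + U*(2*o) = (U + o) + 2*U*o = U + o + 2*U*o)
J = 31 (J = 3 + 4 + 2*3*4 = 3 + 4 + 24 = 31)
r = 0
J*r - 12 = 31*0 - 12 = 0 - 12 = -12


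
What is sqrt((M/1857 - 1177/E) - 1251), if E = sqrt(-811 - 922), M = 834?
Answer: sqrt(-1439062951900081 + 781549201301*I*sqrt(1733))/1072727 ≈ 0.39973 + 35.365*I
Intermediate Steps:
E = I*sqrt(1733) (E = sqrt(-1733) = I*sqrt(1733) ≈ 41.629*I)
sqrt((M/1857 - 1177/E) - 1251) = sqrt((834/1857 - 1177*(-I*sqrt(1733)/1733)) - 1251) = sqrt((834*(1/1857) - (-1177)*I*sqrt(1733)/1733) - 1251) = sqrt((278/619 + 1177*I*sqrt(1733)/1733) - 1251) = sqrt(-774091/619 + 1177*I*sqrt(1733)/1733)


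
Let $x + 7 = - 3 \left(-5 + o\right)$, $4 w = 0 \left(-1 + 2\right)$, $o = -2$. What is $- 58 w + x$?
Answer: $14$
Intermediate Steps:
$w = 0$ ($w = \frac{0 \left(-1 + 2\right)}{4} = \frac{0 \cdot 1}{4} = \frac{1}{4} \cdot 0 = 0$)
$x = 14$ ($x = -7 - 3 \left(-5 - 2\right) = -7 - -21 = -7 + 21 = 14$)
$- 58 w + x = \left(-58\right) 0 + 14 = 0 + 14 = 14$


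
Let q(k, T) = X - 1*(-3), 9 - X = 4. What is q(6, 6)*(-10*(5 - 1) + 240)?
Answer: 1600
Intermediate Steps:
X = 5 (X = 9 - 1*4 = 9 - 4 = 5)
q(k, T) = 8 (q(k, T) = 5 - 1*(-3) = 5 + 3 = 8)
q(6, 6)*(-10*(5 - 1) + 240) = 8*(-10*(5 - 1) + 240) = 8*(-10*4 + 240) = 8*(-40 + 240) = 8*200 = 1600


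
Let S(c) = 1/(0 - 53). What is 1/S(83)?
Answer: -53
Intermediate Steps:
S(c) = -1/53 (S(c) = 1/(-53) = -1/53)
1/S(83) = 1/(-1/53) = -53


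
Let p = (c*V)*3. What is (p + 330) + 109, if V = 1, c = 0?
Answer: 439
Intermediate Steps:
p = 0 (p = (0*1)*3 = 0*3 = 0)
(p + 330) + 109 = (0 + 330) + 109 = 330 + 109 = 439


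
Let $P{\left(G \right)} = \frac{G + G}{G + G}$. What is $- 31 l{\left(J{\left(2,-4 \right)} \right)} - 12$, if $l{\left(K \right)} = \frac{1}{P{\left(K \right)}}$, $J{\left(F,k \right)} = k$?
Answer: $-43$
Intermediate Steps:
$P{\left(G \right)} = 1$ ($P{\left(G \right)} = \frac{2 G}{2 G} = 2 G \frac{1}{2 G} = 1$)
$l{\left(K \right)} = 1$ ($l{\left(K \right)} = 1^{-1} = 1$)
$- 31 l{\left(J{\left(2,-4 \right)} \right)} - 12 = \left(-31\right) 1 - 12 = -31 - 12 = -43$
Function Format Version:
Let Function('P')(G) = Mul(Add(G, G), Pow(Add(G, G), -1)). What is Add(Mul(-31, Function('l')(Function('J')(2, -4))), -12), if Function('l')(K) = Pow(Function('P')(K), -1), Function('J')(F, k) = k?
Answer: -43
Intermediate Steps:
Function('P')(G) = 1 (Function('P')(G) = Mul(Mul(2, G), Pow(Mul(2, G), -1)) = Mul(Mul(2, G), Mul(Rational(1, 2), Pow(G, -1))) = 1)
Function('l')(K) = 1 (Function('l')(K) = Pow(1, -1) = 1)
Add(Mul(-31, Function('l')(Function('J')(2, -4))), -12) = Add(Mul(-31, 1), -12) = Add(-31, -12) = -43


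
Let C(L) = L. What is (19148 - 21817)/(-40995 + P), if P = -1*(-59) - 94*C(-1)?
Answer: 2669/40842 ≈ 0.065349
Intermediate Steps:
P = 153 (P = -1*(-59) - 94*(-1) = 59 + 94 = 153)
(19148 - 21817)/(-40995 + P) = (19148 - 21817)/(-40995 + 153) = -2669/(-40842) = -2669*(-1/40842) = 2669/40842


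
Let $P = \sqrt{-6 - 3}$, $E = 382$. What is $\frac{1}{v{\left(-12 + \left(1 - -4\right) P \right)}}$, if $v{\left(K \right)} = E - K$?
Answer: $\frac{394}{155461} + \frac{15 i}{155461} \approx 0.0025344 + 9.6487 \cdot 10^{-5} i$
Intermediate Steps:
$P = 3 i$ ($P = \sqrt{-6 - 3} = \sqrt{-9} = 3 i \approx 3.0 i$)
$v{\left(K \right)} = 382 - K$
$\frac{1}{v{\left(-12 + \left(1 - -4\right) P \right)}} = \frac{1}{382 - \left(-12 + \left(1 - -4\right) 3 i\right)} = \frac{1}{382 - \left(-12 + \left(1 + 4\right) 3 i\right)} = \frac{1}{382 - \left(-12 + 5 \cdot 3 i\right)} = \frac{1}{382 - \left(-12 + 15 i\right)} = \frac{1}{382 + \left(12 - 15 i\right)} = \frac{1}{394 - 15 i} = \frac{394 + 15 i}{155461}$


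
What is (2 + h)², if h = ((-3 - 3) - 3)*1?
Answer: 49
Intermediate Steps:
h = -9 (h = (-6 - 3)*1 = -9*1 = -9)
(2 + h)² = (2 - 9)² = (-7)² = 49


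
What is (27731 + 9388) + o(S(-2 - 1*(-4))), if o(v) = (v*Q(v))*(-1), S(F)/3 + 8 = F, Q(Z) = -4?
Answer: 37047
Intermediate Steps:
S(F) = -24 + 3*F
o(v) = 4*v (o(v) = (v*(-4))*(-1) = -4*v*(-1) = 4*v)
(27731 + 9388) + o(S(-2 - 1*(-4))) = (27731 + 9388) + 4*(-24 + 3*(-2 - 1*(-4))) = 37119 + 4*(-24 + 3*(-2 + 4)) = 37119 + 4*(-24 + 3*2) = 37119 + 4*(-24 + 6) = 37119 + 4*(-18) = 37119 - 72 = 37047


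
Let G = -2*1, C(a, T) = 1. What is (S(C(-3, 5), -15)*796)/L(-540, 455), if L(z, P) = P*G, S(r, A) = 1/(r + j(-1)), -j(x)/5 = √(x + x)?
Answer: -398/23205 - 398*I*√2/4641 ≈ -0.017151 - 0.12128*I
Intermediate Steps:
j(x) = -5*√2*√x (j(x) = -5*√(x + x) = -5*√2*√x)
G = -2
S(r, A) = 1/(r - 5*I*√2) (S(r, A) = 1/(r - 5*√2*√(-1)) = 1/(r - 5*√2*I) = 1/(r - 5*I*√2))
L(z, P) = -2*P (L(z, P) = P*(-2) = -2*P)
(S(C(-3, 5), -15)*796)/L(-540, 455) = (796/(1 - 5*I*√2))/((-2*455)) = (796/(1 - 5*I*√2))/(-910) = (796/(1 - 5*I*√2))*(-1/910) = -398/(455*(1 - 5*I*√2))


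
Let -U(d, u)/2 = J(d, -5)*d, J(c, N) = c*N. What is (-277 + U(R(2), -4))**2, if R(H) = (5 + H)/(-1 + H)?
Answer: 45369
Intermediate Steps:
J(c, N) = N*c
R(H) = (5 + H)/(-1 + H)
U(d, u) = 10*d**2 (U(d, u) = -2*(-5*d)*d = -(-10)*d**2 = 10*d**2)
(-277 + U(R(2), -4))**2 = (-277 + 10*((5 + 2)/(-1 + 2))**2)**2 = (-277 + 10*(7/1)**2)**2 = (-277 + 10*(1*7)**2)**2 = (-277 + 10*7**2)**2 = (-277 + 10*49)**2 = (-277 + 490)**2 = 213**2 = 45369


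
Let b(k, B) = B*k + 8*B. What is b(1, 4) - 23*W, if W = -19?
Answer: 473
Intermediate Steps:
b(k, B) = 8*B + B*k
b(1, 4) - 23*W = 4*(8 + 1) - 23*(-19) = 4*9 + 437 = 36 + 437 = 473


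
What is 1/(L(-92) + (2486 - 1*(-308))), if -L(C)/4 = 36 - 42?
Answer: 1/2818 ≈ 0.00035486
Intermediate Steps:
L(C) = 24 (L(C) = -4*(36 - 42) = -4*(-6) = 24)
1/(L(-92) + (2486 - 1*(-308))) = 1/(24 + (2486 - 1*(-308))) = 1/(24 + (2486 + 308)) = 1/(24 + 2794) = 1/2818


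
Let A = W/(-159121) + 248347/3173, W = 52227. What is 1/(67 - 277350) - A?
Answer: -266134252234721/3414577379879 ≈ -77.941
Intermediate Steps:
A = 39351506716/504890933 (A = 52227/(-159121) + 248347/3173 = 52227*(-1/159121) + 248347*(1/3173) = -52227/159121 + 248347/3173 = 39351506716/504890933 ≈ 77.941)
1/(67 - 277350) - A = 1/(67 - 277350) - 1*39351506716/504890933 = 1/(-277283) - 39351506716/504890933 = -1/277283 - 39351506716/504890933 = -266134252234721/3414577379879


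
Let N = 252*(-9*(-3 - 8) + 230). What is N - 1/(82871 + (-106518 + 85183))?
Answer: 5101826687/61536 ≈ 82908.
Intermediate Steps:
N = 82908 (N = 252*(-9*(-11) + 230) = 252*(99 + 230) = 252*329 = 82908)
N - 1/(82871 + (-106518 + 85183)) = 82908 - 1/(82871 + (-106518 + 85183)) = 82908 - 1/(82871 - 21335) = 82908 - 1/61536 = 5101826687/61536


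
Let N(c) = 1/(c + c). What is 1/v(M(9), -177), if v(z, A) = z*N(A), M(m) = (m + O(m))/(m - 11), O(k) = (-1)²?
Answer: 354/5 ≈ 70.800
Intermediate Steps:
O(k) = 1
M(m) = (1 + m)/(-11 + m) (M(m) = (m + 1)/(m - 11) = (1 + m)/(-11 + m))
N(c) = 1/(2*c)
v(z, A) = z/(2*A) (v(z, A) = z*(1/(2*A)) = z/(2*A))
1/v(M(9), -177) = 1/((½)*((1 + 9)/(-11 + 9))/(-177)) = 1/((½)*(10/(-2))*(-1/177)) = 1/((½)*(-½*10)*(-1/177)) = 1/((½)*(-5)*(-1/177)) = 1/(5/354) = 354/5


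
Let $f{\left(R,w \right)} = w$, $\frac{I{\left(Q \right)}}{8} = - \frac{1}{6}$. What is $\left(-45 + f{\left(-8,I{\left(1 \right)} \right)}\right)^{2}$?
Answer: $\frac{19321}{9} \approx 2146.8$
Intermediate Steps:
$I{\left(Q \right)} = - \frac{4}{3}$ ($I{\left(Q \right)} = 8 \left(- \frac{1}{6}\right) = - \frac{4}{3}$)
$\left(-45 + f{\left(-8,I{\left(1 \right)} \right)}\right)^{2} = \left(-45 - \frac{4}{3}\right)^{2} = \left(- \frac{139}{3}\right)^{2} = \frac{19321}{9}$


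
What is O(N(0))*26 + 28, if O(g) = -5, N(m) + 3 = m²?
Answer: -102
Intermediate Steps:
N(m) = -3 + m²
O(N(0))*26 + 28 = -5*26 + 28 = -130 + 28 = -102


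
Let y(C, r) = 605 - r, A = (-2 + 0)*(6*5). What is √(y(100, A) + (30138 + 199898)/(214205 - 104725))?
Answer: √499736759830/27370 ≈ 25.828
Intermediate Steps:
A = -60 (A = -2*30 = -60)
√(y(100, A) + (30138 + 199898)/(214205 - 104725)) = √((605 - 1*(-60)) + (30138 + 199898)/(214205 - 104725)) = √((605 + 60) + 230036/109480) = √(665 + 230036*(1/109480)) = √(665 + 57509/27370) = √(18258559/27370) = √499736759830/27370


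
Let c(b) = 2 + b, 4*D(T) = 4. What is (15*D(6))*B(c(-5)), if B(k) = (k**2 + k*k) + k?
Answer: 225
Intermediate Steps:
D(T) = 1 (D(T) = (1/4)*4 = 1)
B(k) = k + 2*k**2 (B(k) = (k**2 + k**2) + k = 2*k**2 + k = k + 2*k**2)
(15*D(6))*B(c(-5)) = (15*1)*((2 - 5)*(1 + 2*(2 - 5))) = 15*(-3*(1 + 2*(-3))) = 15*(-3*(1 - 6)) = 15*(-3*(-5)) = 15*15 = 225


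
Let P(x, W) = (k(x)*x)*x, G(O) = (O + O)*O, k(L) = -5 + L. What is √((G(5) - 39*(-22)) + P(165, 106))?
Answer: 2*√1089227 ≈ 2087.3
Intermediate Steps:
G(O) = 2*O² (G(O) = (2*O)*O = 2*O²)
P(x, W) = x²*(-5 + x) (P(x, W) = ((-5 + x)*x)*x = (x*(-5 + x))*x = x²*(-5 + x))
√((G(5) - 39*(-22)) + P(165, 106)) = √((2*5² - 39*(-22)) + 165²*(-5 + 165)) = √((2*25 + 858) + 27225*160) = √((50 + 858) + 4356000) = √(908 + 4356000) = √4356908 = 2*√1089227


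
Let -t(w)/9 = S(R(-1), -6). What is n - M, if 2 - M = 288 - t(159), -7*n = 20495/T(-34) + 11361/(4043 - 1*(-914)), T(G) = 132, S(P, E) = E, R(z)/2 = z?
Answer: 959528809/4580268 ≈ 209.49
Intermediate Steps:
R(z) = 2*z
t(w) = 54 (t(w) = -9*(-6) = 54)
n = -103093367/4580268 (n = -(20495/132 + 11361/(4043 - 1*(-914)))/7 = -(20495*(1/132) + 11361/(4043 + 914))/7 = -(20495/132 + 11361/4957)/7 = -⅐*103093367/654324 = -103093367/4580268 ≈ -22.508)
M = -232 (M = 2 - (288 - 1*54) = 2 - (288 - 54) = 2 - 1*234 = 2 - 234 = -232)
n - M = -103093367/4580268 - 1*(-232) = -103093367/4580268 + 232 = 959528809/4580268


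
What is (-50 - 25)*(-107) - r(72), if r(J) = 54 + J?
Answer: 7899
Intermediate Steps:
(-50 - 25)*(-107) - r(72) = (-50 - 25)*(-107) - (54 + 72) = -75*(-107) - 1*126 = 8025 - 126 = 7899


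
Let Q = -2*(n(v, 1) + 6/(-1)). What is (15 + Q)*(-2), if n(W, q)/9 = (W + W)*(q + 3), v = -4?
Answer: -1206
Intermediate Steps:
n(W, q) = 18*W*(3 + q) (n(W, q) = 9*((W + W)*(q + 3)) = 9*((2*W)*(3 + q)) = 9*(2*W*(3 + q)) = 18*W*(3 + q))
Q = 588 (Q = -2*(18*(-4)*(3 + 1) + 6/(-1)) = -2*(18*(-4)*4 + 6*(-1)) = -2*(-288 - 6) = -2*(-294) = 588)
(15 + Q)*(-2) = (15 + 588)*(-2) = 603*(-2) = -1206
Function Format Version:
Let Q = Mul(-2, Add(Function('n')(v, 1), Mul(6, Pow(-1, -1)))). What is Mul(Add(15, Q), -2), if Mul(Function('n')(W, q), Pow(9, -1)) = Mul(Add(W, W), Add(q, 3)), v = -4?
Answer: -1206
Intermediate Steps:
Function('n')(W, q) = Mul(18, W, Add(3, q)) (Function('n')(W, q) = Mul(9, Mul(Add(W, W), Add(q, 3))) = Mul(9, Mul(Mul(2, W), Add(3, q))) = Mul(9, Mul(2, W, Add(3, q))) = Mul(18, W, Add(3, q)))
Q = 588 (Q = Mul(-2, Add(Mul(18, -4, Add(3, 1)), Mul(6, Pow(-1, -1)))) = Mul(-2, Add(Mul(18, -4, 4), Mul(6, -1))) = Mul(-2, Add(-288, -6)) = Mul(-2, -294) = 588)
Mul(Add(15, Q), -2) = Mul(Add(15, 588), -2) = Mul(603, -2) = -1206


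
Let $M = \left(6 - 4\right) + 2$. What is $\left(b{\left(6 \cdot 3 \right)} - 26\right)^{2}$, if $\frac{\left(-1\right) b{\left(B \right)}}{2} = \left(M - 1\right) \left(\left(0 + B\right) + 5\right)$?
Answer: $26896$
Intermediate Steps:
$M = 4$ ($M = 2 + 2 = 4$)
$b{\left(B \right)} = -30 - 6 B$ ($b{\left(B \right)} = - 2 \left(4 - 1\right) \left(\left(0 + B\right) + 5\right) = - 2 \cdot 3 \left(B + 5\right) = - 2 \cdot 3 \left(5 + B\right) = - 2 \left(15 + 3 B\right) = -30 - 6 B$)
$\left(b{\left(6 \cdot 3 \right)} - 26\right)^{2} = \left(\left(-30 - 6 \cdot 6 \cdot 3\right) - 26\right)^{2} = \left(\left(-30 - 108\right) - 26\right)^{2} = \left(-138 - 26\right)^{2} = \left(-164\right)^{2} = 26896$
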